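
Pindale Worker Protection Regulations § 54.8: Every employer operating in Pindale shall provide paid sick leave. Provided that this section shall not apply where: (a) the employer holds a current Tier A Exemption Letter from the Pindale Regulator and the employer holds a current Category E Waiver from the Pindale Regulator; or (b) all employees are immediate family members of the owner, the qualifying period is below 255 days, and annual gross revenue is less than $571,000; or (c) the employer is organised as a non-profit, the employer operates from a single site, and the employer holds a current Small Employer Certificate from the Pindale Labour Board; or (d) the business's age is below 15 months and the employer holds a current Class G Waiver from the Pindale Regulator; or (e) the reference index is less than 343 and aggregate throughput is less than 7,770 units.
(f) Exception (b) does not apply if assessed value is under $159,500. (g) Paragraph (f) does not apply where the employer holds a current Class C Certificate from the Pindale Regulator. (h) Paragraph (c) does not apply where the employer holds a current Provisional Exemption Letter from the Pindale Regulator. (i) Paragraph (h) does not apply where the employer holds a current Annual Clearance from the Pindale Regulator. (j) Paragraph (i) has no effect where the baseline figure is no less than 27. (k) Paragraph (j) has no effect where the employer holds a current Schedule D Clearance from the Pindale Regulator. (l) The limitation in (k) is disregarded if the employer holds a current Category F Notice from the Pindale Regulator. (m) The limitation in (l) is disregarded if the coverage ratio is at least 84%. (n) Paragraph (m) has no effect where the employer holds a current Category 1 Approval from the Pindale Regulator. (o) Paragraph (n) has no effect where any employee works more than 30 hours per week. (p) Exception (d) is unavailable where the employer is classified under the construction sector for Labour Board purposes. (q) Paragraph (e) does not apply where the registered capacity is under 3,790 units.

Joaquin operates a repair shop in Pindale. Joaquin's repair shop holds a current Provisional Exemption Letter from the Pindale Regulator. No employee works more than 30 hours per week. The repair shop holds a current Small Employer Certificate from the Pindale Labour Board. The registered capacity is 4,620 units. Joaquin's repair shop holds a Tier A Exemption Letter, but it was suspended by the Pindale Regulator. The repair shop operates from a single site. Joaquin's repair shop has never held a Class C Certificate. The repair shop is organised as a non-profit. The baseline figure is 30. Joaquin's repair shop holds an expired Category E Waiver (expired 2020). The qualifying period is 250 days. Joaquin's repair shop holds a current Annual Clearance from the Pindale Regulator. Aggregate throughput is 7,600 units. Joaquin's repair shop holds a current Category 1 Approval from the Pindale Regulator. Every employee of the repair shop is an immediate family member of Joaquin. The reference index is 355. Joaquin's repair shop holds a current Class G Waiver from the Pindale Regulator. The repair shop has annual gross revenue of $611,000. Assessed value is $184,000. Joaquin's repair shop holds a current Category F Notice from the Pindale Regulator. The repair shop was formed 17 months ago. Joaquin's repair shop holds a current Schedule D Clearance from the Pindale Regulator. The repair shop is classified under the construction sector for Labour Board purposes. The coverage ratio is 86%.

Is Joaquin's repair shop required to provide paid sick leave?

Exception (a) fails — the Tier A Exemption Letter is not current.
Exception (b) requires that annual gross revenue is less than $571,000; but annual gross revenue is $611,000, not less than $571,000, so (b) is unavailable.
Exception (c) is satisfied on its face — the employer is a non-profit; the employer operates from a single site; a current Small Employer Certificate is held. Turning to paragraphs (h)–(o): (h) is triggered — a current Provisional Exemption Letter is held. (i) is engaged (a current Annual Clearance is held), but is itself disapplied by (j): (j) operates — the baseline figure is 30, meeting the 27 threshold. (k) would limit (j) — a current Schedule D Clearance is held — but (l) sets (k) aside: (l) operates against (k): a current Category F Notice is held. (m) would limit (l) — the coverage ratio is 86%, meeting the 84% threshold — but (n) sets (m) aside: (n) operates against (m): a current Category 1 Approval is held. (o) is inapplicable (no employee exceeds 30 hours/week), so (n) stands. So (c) is unavailable.
Exception (d) does not apply: the business's age is 17 months, not below 15 months.
Exception (e) requires that the reference index is less than 343; but the reference index is 355, not less than 343, so (e) is unavailable.
No exception applies. The general rule governs.

Yes — Joaquin's repair shop must provide paid sick leave.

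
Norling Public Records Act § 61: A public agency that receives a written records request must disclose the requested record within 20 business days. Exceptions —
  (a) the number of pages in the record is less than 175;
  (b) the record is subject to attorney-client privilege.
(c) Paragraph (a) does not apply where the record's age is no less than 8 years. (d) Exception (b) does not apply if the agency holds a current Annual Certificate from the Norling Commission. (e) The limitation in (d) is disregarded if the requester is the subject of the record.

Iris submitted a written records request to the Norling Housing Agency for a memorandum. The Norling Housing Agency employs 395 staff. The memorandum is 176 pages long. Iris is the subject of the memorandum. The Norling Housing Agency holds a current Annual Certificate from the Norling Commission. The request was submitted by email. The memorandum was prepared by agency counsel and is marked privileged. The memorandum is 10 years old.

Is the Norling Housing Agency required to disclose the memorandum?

No — exception (b) applies; the Norling Housing Agency is not required to disclose the memorandum.

Exception (a) fails — the number of pages in the record is 176, not less than 175.
Exception (b): the memorandum is privileged — every condition holds. Under paragraphs (d)–(e): (d) applies (a current Annual Certificate is held), but is overridden by (e): (e) operates against (d): Iris is the subject of the memorandum. So (b) applies.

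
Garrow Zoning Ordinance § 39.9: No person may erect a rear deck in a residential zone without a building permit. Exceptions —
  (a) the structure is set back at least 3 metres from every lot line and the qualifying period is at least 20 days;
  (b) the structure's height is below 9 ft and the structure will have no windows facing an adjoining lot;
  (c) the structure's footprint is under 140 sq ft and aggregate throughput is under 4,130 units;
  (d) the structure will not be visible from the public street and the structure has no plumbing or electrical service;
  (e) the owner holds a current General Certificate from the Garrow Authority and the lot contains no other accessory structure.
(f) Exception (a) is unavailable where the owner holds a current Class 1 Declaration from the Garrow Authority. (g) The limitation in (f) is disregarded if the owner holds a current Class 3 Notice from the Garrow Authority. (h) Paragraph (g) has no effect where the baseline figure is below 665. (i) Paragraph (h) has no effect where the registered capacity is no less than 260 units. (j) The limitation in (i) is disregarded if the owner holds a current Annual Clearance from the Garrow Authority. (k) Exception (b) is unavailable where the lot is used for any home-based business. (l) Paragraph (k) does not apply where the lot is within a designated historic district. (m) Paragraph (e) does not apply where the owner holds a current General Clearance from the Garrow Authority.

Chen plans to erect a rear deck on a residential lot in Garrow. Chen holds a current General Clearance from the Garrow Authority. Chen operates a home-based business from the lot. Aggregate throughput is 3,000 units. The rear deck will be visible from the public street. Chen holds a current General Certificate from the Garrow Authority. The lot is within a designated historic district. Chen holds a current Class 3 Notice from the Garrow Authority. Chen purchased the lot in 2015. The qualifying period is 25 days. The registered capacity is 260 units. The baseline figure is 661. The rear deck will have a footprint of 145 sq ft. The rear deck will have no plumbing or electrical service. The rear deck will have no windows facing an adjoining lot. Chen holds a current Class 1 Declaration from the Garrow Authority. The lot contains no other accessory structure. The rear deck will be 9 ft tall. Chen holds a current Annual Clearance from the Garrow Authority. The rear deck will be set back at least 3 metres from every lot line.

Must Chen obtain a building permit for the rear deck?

Yes — Chen must obtain a building permit.

Exception (a)'s conditions are all satisfied: the setback is at least 3 m on every side; the qualifying period is 25 days, meeting the 20 days threshold. But applying paragraphs (f)–(j): (f) operates — a current Class 1 Declaration is held. (g) applies (a current Class 3 Notice is held), but is set aside by (h): (h) operates against (g): the baseline figure is 661, below the 665 limit. (i) applies (the registered capacity is 260 units, meeting the 260 units threshold), but is overridden by (j): (j) is engaged — a current Annual Clearance is held. (a) is therefore removed.
Exception (b) does not apply: the structure's height is 9 ft, not below 9 ft.
Exception (c) fails — the structure's footprint is 145 sq ft, not under 140 sq ft.
Exception (d) fails — the structure will be visible from the street.
Exception (e): a current General Certificate is held; the lot has no other accessory structure — every condition holds. But applying paragraph (m): (m) is engaged — a current General Clearance is held. So (e) is unavailable.
None of the exceptions is available; § 39.9 applies in full.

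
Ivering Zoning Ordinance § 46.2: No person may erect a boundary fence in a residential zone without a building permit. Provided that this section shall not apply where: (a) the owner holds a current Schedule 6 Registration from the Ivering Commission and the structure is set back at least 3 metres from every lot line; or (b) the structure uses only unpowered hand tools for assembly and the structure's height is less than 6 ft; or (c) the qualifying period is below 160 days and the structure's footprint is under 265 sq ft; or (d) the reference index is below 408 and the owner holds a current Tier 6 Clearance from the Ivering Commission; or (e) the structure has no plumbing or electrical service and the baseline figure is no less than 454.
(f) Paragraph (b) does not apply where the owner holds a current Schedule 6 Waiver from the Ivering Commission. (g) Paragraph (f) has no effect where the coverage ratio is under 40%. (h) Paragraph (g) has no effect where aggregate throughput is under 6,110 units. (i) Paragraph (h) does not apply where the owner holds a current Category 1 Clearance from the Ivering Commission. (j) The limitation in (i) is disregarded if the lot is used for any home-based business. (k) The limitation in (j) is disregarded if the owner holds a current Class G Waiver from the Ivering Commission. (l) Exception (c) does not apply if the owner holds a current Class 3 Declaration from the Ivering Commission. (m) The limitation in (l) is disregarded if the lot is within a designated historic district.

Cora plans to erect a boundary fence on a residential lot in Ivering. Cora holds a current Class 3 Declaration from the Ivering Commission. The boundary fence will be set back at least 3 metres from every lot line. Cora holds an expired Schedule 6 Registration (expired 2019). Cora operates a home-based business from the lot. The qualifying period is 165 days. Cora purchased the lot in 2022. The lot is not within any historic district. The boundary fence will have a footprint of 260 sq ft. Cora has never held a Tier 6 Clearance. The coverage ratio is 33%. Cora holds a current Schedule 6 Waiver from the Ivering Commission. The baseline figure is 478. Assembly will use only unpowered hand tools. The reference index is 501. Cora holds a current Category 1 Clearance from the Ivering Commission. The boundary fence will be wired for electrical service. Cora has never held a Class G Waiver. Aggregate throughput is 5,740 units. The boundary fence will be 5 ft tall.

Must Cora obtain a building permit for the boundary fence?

Exception (a) fails — the Schedule 6 Registration is not current.
Exception (b) is satisfied on its face — assembly uses only hand tools; the structure's height is 5 ft, less than the 6 ft limit. However, paragraphs (f)–(k) must be considered: (f) operates against (b): a current Schedule 6 Waiver is held. (g) would limit (f) — the coverage ratio is 33%, under the 40% limit — but (h) sets (g) aside: (h) is engaged — aggregate throughput is 5,740 units, under the 6,110 units limit. (i) would limit (h) — a current Category 1 Clearance is held — but (j) sets (i) aside: (j) operates — a home-based business operates on the lot. (k), which would lift (j), does not operate here — there is no Class G Waiver in force. Exception (b) does not apply.
Exception (c) fails — the qualifying period is 165 days, not below 160 days.
Exception (d) requires that the reference index is below 408; but the reference index is 501, not below 408, so (d) is unavailable.
Exception (e) fails — electrical service is planned.
No exception displaces § 46.2.

Yes — Cora must obtain a building permit.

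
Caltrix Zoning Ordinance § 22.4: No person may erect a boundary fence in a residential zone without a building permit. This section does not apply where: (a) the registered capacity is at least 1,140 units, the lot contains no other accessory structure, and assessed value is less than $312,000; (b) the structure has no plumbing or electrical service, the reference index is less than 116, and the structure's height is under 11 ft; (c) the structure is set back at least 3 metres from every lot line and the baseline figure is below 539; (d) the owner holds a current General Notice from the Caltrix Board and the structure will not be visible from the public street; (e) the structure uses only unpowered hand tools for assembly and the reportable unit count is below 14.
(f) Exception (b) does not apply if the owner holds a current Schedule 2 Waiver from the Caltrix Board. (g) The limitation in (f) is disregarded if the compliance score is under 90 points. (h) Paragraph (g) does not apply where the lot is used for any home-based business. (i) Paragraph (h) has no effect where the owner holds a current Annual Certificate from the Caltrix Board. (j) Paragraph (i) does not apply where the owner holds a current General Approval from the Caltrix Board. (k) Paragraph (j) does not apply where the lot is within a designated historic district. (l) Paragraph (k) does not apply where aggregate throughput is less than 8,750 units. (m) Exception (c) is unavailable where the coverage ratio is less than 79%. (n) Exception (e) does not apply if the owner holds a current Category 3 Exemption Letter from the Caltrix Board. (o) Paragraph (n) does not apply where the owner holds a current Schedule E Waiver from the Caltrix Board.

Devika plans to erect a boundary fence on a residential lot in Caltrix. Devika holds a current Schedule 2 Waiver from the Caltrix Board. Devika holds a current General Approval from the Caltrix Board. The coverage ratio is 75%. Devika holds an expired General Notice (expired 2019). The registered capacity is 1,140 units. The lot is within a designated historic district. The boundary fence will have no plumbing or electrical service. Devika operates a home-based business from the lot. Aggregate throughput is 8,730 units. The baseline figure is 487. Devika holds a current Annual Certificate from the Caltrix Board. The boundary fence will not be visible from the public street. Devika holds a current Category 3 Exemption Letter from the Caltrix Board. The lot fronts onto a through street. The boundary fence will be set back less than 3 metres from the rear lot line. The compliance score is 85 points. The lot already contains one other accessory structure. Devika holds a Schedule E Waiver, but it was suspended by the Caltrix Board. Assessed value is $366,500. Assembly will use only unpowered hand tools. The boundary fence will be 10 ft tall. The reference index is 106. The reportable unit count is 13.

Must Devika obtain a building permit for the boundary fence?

Exception (a) fails — the lot already has another accessory structure.
Exception (b) is satisfied on its face — there is no plumbing or electrical service; the reference index is 106, less than the 116 limit; the structure's height is 10 ft, under the 11 ft limit. But applying paragraphs (f)–(l): (f) operates against (b): a current Schedule 2 Waiver is held. (g) would limit (f) — the compliance score is 85 points, under the 90 points limit — but (h) sets (g) aside: (h) operates against (g): a home-based business operates on the lot. (i) is triggered (a current Annual Certificate is held), but is itself disapplied by (j): (j) operates against (i): a current General Approval is held. (k) is triggered (the lot is in a historic district), but is overridden by (l): (l) operates against (k): aggregate throughput is 8,730 units, less than the 8,750 units limit. Exception (b) does not apply.
Exception (c) requires that the structure is set back at least 3 metres from every lot line; but the rear setback is under 3 m, so (c) is unavailable.
Exception (d) fails — no current General Notice is held.
All of (e)'s requirements are met (assembly uses only hand tools; the reportable unit count is 13, below the 14 limit). Turning to paragraphs (n)–(o): (n) applies — a current Category 3 Exemption Letter is held. (o) is inapplicable (the Schedule E Waiver is not current), so (n) stands. So (e) is unavailable.
No exception is made out. Devika falls within the general rule.

Yes — Devika must obtain a building permit.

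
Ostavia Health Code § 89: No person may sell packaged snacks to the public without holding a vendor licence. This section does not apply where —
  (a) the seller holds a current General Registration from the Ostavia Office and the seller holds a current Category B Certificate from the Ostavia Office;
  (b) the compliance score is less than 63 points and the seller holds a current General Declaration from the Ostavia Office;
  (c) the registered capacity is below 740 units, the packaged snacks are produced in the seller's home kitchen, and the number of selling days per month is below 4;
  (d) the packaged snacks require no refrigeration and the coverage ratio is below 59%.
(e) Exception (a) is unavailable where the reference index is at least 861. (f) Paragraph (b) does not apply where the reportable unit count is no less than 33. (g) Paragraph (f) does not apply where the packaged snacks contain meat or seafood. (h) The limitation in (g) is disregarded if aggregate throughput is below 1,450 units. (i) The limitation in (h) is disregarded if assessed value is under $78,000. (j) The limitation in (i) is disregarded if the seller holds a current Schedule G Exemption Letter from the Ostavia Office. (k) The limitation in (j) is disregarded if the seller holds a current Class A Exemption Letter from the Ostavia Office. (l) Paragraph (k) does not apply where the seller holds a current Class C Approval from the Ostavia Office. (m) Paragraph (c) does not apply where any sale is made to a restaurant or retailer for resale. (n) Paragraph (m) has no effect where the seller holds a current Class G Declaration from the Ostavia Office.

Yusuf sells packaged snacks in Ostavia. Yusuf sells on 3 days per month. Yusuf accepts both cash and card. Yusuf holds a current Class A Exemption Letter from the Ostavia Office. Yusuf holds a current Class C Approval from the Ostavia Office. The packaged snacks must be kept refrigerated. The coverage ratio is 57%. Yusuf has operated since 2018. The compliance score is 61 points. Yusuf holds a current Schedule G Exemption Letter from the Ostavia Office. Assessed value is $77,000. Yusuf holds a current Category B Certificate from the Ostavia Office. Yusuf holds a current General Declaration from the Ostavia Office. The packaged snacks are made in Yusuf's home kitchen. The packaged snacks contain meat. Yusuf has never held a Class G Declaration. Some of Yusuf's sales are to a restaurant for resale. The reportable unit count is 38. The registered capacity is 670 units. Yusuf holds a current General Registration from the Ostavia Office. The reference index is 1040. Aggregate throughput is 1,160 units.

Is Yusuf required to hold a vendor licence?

Yes — Yusuf must hold a vendor licence.

Exception (a): a current General Registration is held; a current Category B Certificate is held — every condition holds. However, paragraph (e) must be considered: (e) operates against (a): the reference index is 1,040, meeting the 861 threshold. Exception (a) does not apply.
All of (b)'s requirements are met (the compliance score is 61 points, less than the 63 points limit; a current General Declaration is held). But: (f) applies — the reportable unit count is 38, meeting the 33 threshold. (g) would limit (f) — the packaged snacks contain meat — but (h) sets (g) aside: (h) operates — aggregate throughput is 1,160 units, below the 1,450 units limit. (i) applies (assessed value is $77,000, under the $78,000 limit), but yields to (j): (j) is triggered — a current Schedule G Exemption Letter is held. (k) would limit (j) — a current Class A Exemption Letter is held — but (l) sets (k) aside: (l) is triggered — a current Class C Approval is held. (b) is therefore removed.
All of (c)'s requirements are met (the registered capacity is 670 units, below the 740 units limit; the packaged snacks are home-kitchen produced; the number of selling days per month is 3, below the 4 limit). But: (m) operates against (c): some sales are to a restaurant for resale. (n) is not triggered (no current Class G Declaration is held), so (m) stands. Exception (c) does not apply.
Exception (d) requires that the packaged snacks require no refrigeration; but the packaged snacks require refrigeration, so (d) is unavailable.
No exception displaces § 89.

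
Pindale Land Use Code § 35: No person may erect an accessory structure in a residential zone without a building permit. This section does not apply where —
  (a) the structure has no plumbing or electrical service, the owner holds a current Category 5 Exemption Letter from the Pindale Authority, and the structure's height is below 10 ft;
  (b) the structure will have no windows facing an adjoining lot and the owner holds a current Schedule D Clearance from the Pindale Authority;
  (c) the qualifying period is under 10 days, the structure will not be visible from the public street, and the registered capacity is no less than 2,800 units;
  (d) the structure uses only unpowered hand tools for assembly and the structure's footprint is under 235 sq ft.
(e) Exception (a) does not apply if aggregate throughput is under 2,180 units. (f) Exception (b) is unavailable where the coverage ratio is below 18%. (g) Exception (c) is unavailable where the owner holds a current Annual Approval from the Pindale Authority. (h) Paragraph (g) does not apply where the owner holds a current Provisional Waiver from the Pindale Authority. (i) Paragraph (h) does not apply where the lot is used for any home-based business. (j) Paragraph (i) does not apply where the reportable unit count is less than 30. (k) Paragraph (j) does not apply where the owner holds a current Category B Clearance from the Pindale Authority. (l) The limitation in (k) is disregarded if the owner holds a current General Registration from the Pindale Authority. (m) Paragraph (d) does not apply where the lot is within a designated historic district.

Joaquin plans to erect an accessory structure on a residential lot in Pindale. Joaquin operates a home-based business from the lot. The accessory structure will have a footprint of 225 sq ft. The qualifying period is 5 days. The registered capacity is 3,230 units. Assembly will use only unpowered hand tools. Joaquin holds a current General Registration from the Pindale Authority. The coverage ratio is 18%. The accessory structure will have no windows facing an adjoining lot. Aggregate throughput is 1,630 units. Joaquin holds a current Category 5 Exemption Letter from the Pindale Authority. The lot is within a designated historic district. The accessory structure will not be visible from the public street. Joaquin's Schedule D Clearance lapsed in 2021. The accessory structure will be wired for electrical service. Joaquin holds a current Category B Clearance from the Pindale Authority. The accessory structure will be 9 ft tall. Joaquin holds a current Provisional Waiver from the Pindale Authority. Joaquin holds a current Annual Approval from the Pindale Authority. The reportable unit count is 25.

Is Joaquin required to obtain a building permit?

No — exception (c) applies; Joaquin does not need a building permit.

Exception (a) requires that the structure has no plumbing or electrical service; but electrical service is planned, so (a) is unavailable.
Exception (b) requires that the owner holds a current Schedule D Clearance from the Pindale Authority; but there is no Schedule D Clearance in force, so (b) is unavailable.
Exception (c) is satisfied on its face — the qualifying period is 5 days, under the 10 days limit; the structure will not be visible from the street; the registered capacity is 3,230 units, meeting the 2,800 units threshold. As to paragraphs (g)–(l): (g) would limit (c) — a current Annual Approval is held — but (h) sets (g) aside: (h) operates against (g): a current Provisional Waiver is held. (i) would limit (h) — a home-based business operates on the lot — but (j) sets (i) aside: (j) operates against (i): the reportable unit count is 25, less than the 30 limit. (k) operates (a current Category B Clearance is held), but is overridden by (l): (l) is triggered — a current General Registration is held. So (c) applies.
All of (d)'s requirements are met (assembly uses only hand tools; the structure's footprint is 225 sq ft, under the 235 sq ft limit). However, paragraph (m) must be considered: (m) operates against (d): the lot is in a historic district. (d) is therefore removed.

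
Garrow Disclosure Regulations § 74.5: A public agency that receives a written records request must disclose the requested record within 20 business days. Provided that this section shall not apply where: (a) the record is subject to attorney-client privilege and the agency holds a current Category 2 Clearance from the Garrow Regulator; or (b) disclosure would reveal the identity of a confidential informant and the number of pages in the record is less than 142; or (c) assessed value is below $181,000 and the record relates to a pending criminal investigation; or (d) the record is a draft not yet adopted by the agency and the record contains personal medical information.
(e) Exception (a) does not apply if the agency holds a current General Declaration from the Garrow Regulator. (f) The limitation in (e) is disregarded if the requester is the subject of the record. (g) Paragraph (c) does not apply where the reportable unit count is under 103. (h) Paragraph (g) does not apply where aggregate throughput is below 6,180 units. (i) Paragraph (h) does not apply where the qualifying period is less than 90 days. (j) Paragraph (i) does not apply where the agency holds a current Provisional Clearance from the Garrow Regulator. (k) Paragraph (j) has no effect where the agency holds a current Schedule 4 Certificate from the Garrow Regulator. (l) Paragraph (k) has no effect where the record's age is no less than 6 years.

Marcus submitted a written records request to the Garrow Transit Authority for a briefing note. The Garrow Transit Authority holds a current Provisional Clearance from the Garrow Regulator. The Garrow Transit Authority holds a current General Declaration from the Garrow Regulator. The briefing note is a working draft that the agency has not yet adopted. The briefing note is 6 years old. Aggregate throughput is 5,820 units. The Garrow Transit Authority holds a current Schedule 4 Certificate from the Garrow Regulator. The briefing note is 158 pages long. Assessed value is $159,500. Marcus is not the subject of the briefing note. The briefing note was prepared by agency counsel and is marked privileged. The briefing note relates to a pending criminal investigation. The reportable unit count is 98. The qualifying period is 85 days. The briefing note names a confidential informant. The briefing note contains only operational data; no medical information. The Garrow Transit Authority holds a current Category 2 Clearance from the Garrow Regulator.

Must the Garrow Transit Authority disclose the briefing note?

No — exception (c) applies; the Garrow Transit Authority is not required to disclose the briefing note.

Exception (a)'s conditions are all satisfied: the briefing note is privileged; a current Category 2 Clearance is held. Turning to paragraphs (e)–(f): (e) applies — a current General Declaration is held. (f) does not operate here (Marcus is not the subject of the briefing note), so (e) stands. (a) is therefore removed.
Exception (b) does not apply: the number of pages in the record is 158, not less than 142.
Exception (c) is satisfied on its face — assessed value is $159,500, below the $181,000 limit; the briefing note relates to a pending investigation. As to paragraphs (g)–(l): (g) would limit (c) — the reportable unit count is 98, under the 103 limit — but (h) sets (g) aside: (h) operates — aggregate throughput is 5,820 units, below the 6,180 units limit. (i) would limit (h) — the qualifying period is 85 days, less than the 90 days limit — but (j) sets (i) aside: (j) is engaged — a current Provisional Clearance is held. (k) would limit (j) — a current Schedule 4 Certificate is held — but (l) sets (k) aside: (l) is triggered — the record's age is 6 years, meeting the 6 years threshold. So (c) applies.
Exception (d) does not apply: the briefing note contains only operational data.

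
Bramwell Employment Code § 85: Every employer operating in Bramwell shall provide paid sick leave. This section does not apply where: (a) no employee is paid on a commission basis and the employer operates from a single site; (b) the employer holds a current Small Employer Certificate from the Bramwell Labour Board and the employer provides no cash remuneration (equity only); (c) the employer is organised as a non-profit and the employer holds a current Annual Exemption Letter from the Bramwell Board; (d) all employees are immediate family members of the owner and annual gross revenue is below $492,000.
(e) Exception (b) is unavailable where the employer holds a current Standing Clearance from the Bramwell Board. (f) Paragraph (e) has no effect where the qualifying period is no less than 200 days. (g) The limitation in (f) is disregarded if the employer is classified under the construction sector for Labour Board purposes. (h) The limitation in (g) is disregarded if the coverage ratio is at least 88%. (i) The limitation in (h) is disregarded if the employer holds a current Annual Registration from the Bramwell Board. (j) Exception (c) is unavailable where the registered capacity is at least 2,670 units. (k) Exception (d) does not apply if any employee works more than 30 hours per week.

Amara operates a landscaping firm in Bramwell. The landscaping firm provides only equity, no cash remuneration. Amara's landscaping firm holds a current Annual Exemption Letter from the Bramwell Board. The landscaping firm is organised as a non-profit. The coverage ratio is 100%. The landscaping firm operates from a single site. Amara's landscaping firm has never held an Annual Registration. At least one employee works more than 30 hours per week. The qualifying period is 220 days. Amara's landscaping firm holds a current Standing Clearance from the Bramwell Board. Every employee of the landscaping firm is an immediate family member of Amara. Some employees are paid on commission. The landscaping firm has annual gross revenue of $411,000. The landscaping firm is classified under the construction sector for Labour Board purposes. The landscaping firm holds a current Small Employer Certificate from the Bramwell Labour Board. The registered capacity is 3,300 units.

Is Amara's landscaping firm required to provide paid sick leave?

Exception (a) requires that no employee is paid on a commission basis; but some employees are paid on commission, so (a) is unavailable.
Exception (b): a current Small Employer Certificate is held; remuneration is equity-only — every condition holds. As to paragraphs (e)–(i): (e) would limit (b) — a current Standing Clearance is held — but (f) sets (e) aside: (f) operates against (e): the qualifying period is 220 days, meeting the 200 days threshold. (g) would limit (f) — the landscaping firm is classified under the construction sector — but (h) sets (g) aside: (h) operates against (g): the coverage ratio is 100%, meeting the 88% threshold. (i), which would lift (h), does not operate here — the Annual Registration is not current. Exception (b) stands.
Exception (c) is satisfied on its face — the employer is a non-profit; a current Annual Exemption Letter is held. However, paragraph (j) must be considered: (j) operates against (c): the registered capacity is 3,300 units, meeting the 2,670 units threshold. Exception (c) does not apply.
Exception (d) is satisfied on its face — every employee is an immediate family member; annual gross revenue is $411,000, below the $492,000 limit. But: (k) operates — at least one employee exceeds 30 hours/week. (d) is therefore removed.

No — exception (b) applies; Amara's landscaping firm is not required to provide paid sick leave.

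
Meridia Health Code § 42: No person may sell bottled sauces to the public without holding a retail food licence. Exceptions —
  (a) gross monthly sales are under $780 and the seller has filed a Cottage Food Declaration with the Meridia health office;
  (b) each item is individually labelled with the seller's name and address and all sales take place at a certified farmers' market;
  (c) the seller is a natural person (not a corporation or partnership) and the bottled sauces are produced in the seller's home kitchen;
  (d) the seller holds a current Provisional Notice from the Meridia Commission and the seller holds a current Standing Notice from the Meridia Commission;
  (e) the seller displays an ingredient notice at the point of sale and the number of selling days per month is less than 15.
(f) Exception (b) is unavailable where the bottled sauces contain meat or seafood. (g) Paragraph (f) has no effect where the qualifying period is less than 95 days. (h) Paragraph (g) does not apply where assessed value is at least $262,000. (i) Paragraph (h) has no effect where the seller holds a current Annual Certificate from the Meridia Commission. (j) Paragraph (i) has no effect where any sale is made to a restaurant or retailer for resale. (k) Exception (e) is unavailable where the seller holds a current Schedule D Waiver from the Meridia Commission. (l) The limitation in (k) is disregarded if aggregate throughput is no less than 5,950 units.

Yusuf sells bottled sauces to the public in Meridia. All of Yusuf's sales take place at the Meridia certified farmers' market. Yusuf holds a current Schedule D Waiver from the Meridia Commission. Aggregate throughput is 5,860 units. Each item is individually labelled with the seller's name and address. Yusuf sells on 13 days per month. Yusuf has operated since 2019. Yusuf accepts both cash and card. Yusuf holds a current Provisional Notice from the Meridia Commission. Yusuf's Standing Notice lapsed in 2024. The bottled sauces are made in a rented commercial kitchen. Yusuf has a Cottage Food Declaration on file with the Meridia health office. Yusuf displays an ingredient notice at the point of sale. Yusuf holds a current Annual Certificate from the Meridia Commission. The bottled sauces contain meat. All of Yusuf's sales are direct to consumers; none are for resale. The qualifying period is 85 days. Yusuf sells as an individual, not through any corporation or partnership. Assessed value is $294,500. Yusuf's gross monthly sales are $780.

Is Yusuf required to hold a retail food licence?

Exception (a) does not apply: gross monthly sales are $780, not under $780.
Exception (b): items are individually labelled; all sales are at a certified farmers' market — every condition holds. Under paragraphs (f)–(j): (f) applies (the bottled sauces contain meat), but is displaced by (g): (g) operates against (f): the qualifying period is 85 days, less than the 95 days limit. (h) applies (assessed value is $294,500, meeting the $262,000 threshold), but is displaced by (i): (i) operates against (h): a current Annual Certificate is held. (j) is not triggered (no sales are for resale), so (i) stands. So (b) applies.
Exception (c) fails — the bottled sauces are made in a commercial kitchen, not a home kitchen.
Exception (d) does not apply: the Standing Notice is not current.
Exception (e)'s conditions are all satisfied: an ingredient notice is displayed; the number of selling days per month is 13, less than the 15 limit. Turning to paragraphs (k)–(l): (k) operates against (e): a current Schedule D Waiver is held. (l), which would lift (k), does not operate here — aggregate throughput is 5,860 units, short of 5,950 units. (e) is therefore removed.

No — exception (b) applies; Yusuf is not required to hold a retail food licence.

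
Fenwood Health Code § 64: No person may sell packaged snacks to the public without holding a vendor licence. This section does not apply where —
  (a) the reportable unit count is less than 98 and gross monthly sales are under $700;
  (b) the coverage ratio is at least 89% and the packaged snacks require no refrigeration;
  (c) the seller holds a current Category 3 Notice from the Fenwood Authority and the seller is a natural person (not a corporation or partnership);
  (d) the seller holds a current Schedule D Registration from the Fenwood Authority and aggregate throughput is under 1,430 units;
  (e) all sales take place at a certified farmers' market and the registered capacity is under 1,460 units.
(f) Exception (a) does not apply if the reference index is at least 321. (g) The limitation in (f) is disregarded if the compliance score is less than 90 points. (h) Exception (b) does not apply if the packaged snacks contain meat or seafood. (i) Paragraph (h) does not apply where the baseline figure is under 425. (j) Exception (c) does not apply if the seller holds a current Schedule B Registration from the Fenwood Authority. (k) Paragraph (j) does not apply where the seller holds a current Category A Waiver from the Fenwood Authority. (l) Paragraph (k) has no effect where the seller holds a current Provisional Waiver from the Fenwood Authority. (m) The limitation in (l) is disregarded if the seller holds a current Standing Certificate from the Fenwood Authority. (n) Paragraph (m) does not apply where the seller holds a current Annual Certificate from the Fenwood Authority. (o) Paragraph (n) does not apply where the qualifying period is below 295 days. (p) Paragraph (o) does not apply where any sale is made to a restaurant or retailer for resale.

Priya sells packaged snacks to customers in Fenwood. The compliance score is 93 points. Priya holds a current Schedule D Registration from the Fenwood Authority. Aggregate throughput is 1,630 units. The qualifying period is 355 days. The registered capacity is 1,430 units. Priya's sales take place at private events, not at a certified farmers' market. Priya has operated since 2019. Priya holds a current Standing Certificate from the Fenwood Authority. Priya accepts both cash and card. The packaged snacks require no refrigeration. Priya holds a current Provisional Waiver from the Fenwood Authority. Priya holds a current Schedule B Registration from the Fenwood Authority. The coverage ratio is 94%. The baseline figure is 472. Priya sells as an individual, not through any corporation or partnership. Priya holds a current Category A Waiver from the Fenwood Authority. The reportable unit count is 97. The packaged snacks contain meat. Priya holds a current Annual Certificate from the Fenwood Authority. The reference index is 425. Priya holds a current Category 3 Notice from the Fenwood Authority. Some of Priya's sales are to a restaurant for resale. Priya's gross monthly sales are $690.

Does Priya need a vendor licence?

Yes — Priya must hold a vendor licence.

Exception (a): the reportable unit count is 97, less than the 98 limit; gross monthly sales are $690, under the $700 limit — every condition holds. But applying paragraphs (f)–(g): (f) operates against (a): the reference index is 425, meeting the 321 threshold. (g), which would lift (f), does not operate here — the compliance score is 93 points, not less than 90 points. (a) is therefore removed.
All of (b)'s requirements are met (the coverage ratio is 94%, meeting the 89% threshold; the packaged snacks are shelf-stable). However, paragraphs (h)–(i) must be considered: (h) operates against (b): the packaged snacks contain meat. (i), which would lift (h), is inapplicable — the baseline figure is 472, not under 425. Exception (b) does not apply.
Exception (c): a current Category 3 Notice is held; the seller is a natural person — every condition holds. But applying paragraphs (j)–(p): (j) operates — a current Schedule B Registration is held. (k) is triggered (a current Category A Waiver is held), but is overridden by (l): (l) applies — a current Provisional Waiver is held. (m) would limit (l) — a current Standing Certificate is held — but (n) sets (m) aside: (n) operates against (m): a current Annual Certificate is held. (o) is not triggered (the qualifying period is 355 days, not below 295 days), so (n) stands. So (c) is unavailable.
Exception (d) does not apply: aggregate throughput is 1,630 units, not under 1,430 units.
Exception (e) requires that all sales take place at a certified farmers' market; but sales are at private events, not a certified farmers' market, so (e) is unavailable.
No exception displaces § 64.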